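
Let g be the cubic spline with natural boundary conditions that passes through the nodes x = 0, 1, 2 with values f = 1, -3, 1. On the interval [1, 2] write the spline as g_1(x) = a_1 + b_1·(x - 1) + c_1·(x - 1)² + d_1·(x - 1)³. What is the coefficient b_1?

0

Put σ_i = g'' at the i-th knot. Here h = (1, 1) and Δ = (-4, 4), so the interior equations h_(i-1)·σ_(i-1) + 2(h_(i-1)+h_i)·σ_i + h_i·σ_(i+1) = 6(Δ_i − Δ_(i-1)) read
  1·σ_0 + 4·σ_1 + 1·σ_2 = 6(Δ_1 - Δ_0) = 48
Natural end conditions: σ_0 = σ_2 = 0.
Forward elimination and back-substitution give σ_0 = 0, σ_1 = 12, σ_2 = 0.
On [1, 2], with g_1(x) = a_1 + b_1·(x - 1) + c_1·(x - 1)² + d_1·(x - 1)³: c_1 = σ_1/2 = 6, d_1 = (σ_2 - σ_1)/(6h_1) = -2, b_1 = Δ_1 - h_1(2σ_1 + σ_2)/6 = 0.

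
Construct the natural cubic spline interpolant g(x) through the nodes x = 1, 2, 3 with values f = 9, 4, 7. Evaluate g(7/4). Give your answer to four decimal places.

Put M_i = g'' at the i-th knot. Here h = (1, 1) and Δ = (-5, 3), so the interior equations h_(i-1)·M_(i-1) + 2(h_(i-1)+h_i)·M_i + h_i·M_(i+1) = 6(Δ_i − Δ_(i-1)) read
  1·M_0 + 4·M_1 + 1·M_2 = 6(Δ_1 - Δ_0) = 48
Natural end conditions: M_0 = M_2 = 0.
Hence M_0 = 0, M_1 = 12, M_2 = 0.
On [1, 2], g(x) = 9 - 7·(x - 1) + 0·(x - 1)² + 2·(x - 1)³.
With (x - 1) = 3/4: g(7/4) = 147/32.

4.5938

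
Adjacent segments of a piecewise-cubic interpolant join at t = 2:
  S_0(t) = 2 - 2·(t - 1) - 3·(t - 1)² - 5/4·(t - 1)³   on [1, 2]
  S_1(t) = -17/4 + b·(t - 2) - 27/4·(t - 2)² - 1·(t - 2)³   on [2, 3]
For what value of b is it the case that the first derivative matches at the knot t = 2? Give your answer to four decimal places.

S_0'(t) = -2 - 6·(t - 1) - 15/4·(t - 1)², so S_0'(2) = -47/4. On the right, S_1'(2) = b, so b = -47/4.

-11.7500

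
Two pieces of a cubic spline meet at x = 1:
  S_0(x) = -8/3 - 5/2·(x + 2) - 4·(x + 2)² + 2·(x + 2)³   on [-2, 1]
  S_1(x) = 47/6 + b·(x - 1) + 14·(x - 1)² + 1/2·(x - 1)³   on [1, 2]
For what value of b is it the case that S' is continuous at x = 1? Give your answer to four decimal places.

S_0'(x) = -5/2 - 8·(x + 2) + 6·(x + 2)², so S_0'(1) = 55/2. On the right, S_1'(1) = b, so b = 55/2.

27.5000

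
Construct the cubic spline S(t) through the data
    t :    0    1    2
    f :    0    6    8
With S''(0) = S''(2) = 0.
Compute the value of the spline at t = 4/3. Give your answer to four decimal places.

With M_i denoting the second derivative at x_i, h_i = 1, 1, and Δ_i = (y_(i+1) − y_i)/h_i = 6, 2:
  1·M_0 + 4·M_1 + 1·M_2 = 6(Δ_1 - Δ_0) = -24
Natural end conditions: M_0 = M_2 = 0.
Solving the tridiagonal system: M_0 = 0, M_1 = -6, M_2 = 0.
On [1, 2], S(t) = 6 + 4·(t - 1) - 3·(t - 1)² + 1·(t - 1)³.
With (t - 1) = 1/3: S(4/3) = 190/27.

7.0370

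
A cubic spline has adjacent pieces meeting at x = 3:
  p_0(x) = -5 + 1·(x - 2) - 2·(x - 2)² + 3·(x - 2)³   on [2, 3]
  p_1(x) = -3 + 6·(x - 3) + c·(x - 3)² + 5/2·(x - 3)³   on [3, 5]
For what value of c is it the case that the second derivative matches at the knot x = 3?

p_0''(x) = -4 + 18·(x - 2), so p_0''(3) = 14. On the right, p_1''(3) = 2c, so c = 7.

7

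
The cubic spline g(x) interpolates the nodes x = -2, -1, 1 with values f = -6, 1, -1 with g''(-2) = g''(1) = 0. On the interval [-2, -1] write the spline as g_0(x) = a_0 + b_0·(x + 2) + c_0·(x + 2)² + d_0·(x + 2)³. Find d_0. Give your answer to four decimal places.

Let M_i = g''(x_i). Step sizes h_i = 1, 2; slopes of the chords Δ_i = (y_(i+1) - y_i)/h_i = 7, -1.
  1·M_0 + 6·M_1 + 2·M_2 = 6(Δ_1 - Δ_0) = -48
Natural end conditions: M_0 = M_2 = 0.
Solving the tridiagonal system: M_0 = 0, M_1 = -8, M_2 = 0.
On [-2, -1], with g_0(x) = a_0 + b_0·(x + 2) + c_0·(x + 2)² + d_0·(x + 2)³: c_0 = M_0/2 = 0, d_0 = (M_1 - M_0)/(6h_0) = -4/3, b_0 = Δ_0 - h_0(2M_0 + M_1)/6 = 25/3.

-1.3333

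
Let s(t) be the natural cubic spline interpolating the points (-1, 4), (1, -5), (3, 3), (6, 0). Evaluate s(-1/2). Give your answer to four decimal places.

0.5781

Write M_i for s''(x_i). With h_i = 2, 2, 3 and divided differences Δ_i = -9/2, 4, -1, the continuity of s' gives the tridiagonal system
  2·M_0 + 8·M_1 + 2·M_2 = 6(Δ_1 - Δ_0) = 51
  2·M_1 + 10·M_2 + 3·M_3 = 6(Δ_2 - Δ_1) = -30
Natural end conditions: M_0 = M_3 = 0.
Solving: M_0 = 0, M_1 = 15/2, M_2 = -9/2, M_3 = 0.
On [-1, 1], s(t) = 4 - 7·(t + 1) + 0·(t + 1)² + 5/8·(t + 1)³.
With (t + 1) = 1/2: s(-1/2) = 37/64.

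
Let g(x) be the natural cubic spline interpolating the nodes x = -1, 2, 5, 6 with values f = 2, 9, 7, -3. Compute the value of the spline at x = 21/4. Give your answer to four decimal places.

4.8885

With M_i denoting the second derivative at x_i, h_i = 3, 3, 1, and Δ_i = (y_(i+1) − y_i)/h_i = 7/3, -2/3, -10:
  3·M_0 + 12·M_1 + 3·M_2 = 6(Δ_1 - Δ_0) = -18
  3·M_1 + 8·M_2 + 1·M_3 = 6(Δ_2 - Δ_1) = -56
Natural end conditions: M_0 = M_3 = 0.
Hence M_0 = 0, M_1 = 8/29, M_2 = -206/29, M_3 = 0.
On [5, 6], g(x) = 7 - 664/87·(x - 5) - 103/29·(x - 5)² + 103/87·(x - 5)³.
With (x - 5) = 1/4: g(21/4) = 9073/1856.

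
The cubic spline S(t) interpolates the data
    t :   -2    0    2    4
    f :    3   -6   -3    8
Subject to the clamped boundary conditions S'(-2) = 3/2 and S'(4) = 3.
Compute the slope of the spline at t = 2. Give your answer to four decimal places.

5.5000

With m_i denoting the second derivative at x_i, h_i = 2, 2, 2, and Δ_i = (y_(i+1) − y_i)/h_i = -9/2, 3/2, 11/2:
  2·m_0 + 8·m_1 + 2·m_2 = 6(Δ_1 - Δ_0) = 36
  2·m_1 + 8·m_2 + 2·m_3 = 6(Δ_2 - Δ_1) = 24
Clamped end conditions give two more equations: 2h_0·m_0 + h_0·m_1 = 6(Δ_0 - S'(-2)) = -36 and h_2·m_2 + 2h_2·m_3 = 6(S'(4) - Δ_2) = -15.
Solving: m_0 = -25/2, m_1 = 7, m_2 = 5/2, m_3 = -5.
On [2, 4], S'(t) = b_2 + 2c_2·(t - 2) + 3d_2·(t - 2)² with b_2 = Δ_2 - h_2(2m_2 + m_3)/6 = 11/2, c_2 = m_2/2 = 5/4, d_2 = (m_3 - m_2)/(6h_2) = -5/8. So S'(2) = 11/2.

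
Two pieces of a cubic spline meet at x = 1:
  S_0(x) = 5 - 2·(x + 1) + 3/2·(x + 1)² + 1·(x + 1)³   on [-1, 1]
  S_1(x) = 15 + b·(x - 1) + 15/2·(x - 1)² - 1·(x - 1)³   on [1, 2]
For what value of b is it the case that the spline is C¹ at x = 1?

16

S_0'(x) = -2 + 3·(x + 1) + 3·(x + 1)², so S_0'(1) = 16. On the right, S_1'(1) = b, so b = 16.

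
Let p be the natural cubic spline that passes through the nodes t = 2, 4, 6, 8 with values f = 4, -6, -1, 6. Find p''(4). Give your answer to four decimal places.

Write M_i for p''(x_i). With h_i = 2, 2, 2 and divided differences Δ_i = -5, 5/2, 7/2, the continuity of p' gives the tridiagonal system
  2·M_0 + 8·M_1 + 2·M_2 = 6(Δ_1 - Δ_0) = 45
  2·M_1 + 8·M_2 + 2·M_3 = 6(Δ_2 - Δ_1) = 6
Natural end conditions: M_0 = M_3 = 0.
Forward elimination and back-substitution give M_0 = 0, M_1 = 29/5, M_2 = -7/10, M_3 = 0.

5.8000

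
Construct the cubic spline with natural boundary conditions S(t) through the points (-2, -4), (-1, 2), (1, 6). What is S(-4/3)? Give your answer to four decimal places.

With m_i denoting the second derivative at x_i, h_i = 1, 2, and Δ_i = (y_(i+1) − y_i)/h_i = 6, 2:
  1·m_0 + 6·m_1 + 2·m_2 = 6(Δ_1 - Δ_0) = -24
Natural end conditions: m_0 = m_2 = 0.
Forward elimination and back-substitution give m_0 = 0, m_1 = -4, m_2 = 0.
On [-2, -1], S(t) = -4 + 20/3·(t + 2) + 0·(t + 2)² - 2/3·(t + 2)³.
With (t + 2) = 2/3: S(-4/3) = 20/81.

0.2469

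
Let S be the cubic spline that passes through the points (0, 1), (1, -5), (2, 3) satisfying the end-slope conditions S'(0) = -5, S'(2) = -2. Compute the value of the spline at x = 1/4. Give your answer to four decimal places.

With σ_i denoting the second derivative at x_i, h_i = 1, 1, and Δ_i = (y_(i+1) − y_i)/h_i = -6, 8:
  1·σ_0 + 4·σ_1 + 1·σ_2 = 6(Δ_1 - Δ_0) = 84
Clamped end conditions give two more equations: 2h_0·σ_0 + h_0·σ_1 = 6(Δ_0 - S'(0)) = -6 and h_1·σ_1 + 2h_1·σ_2 = 6(S'(2) - Δ_1) = -60.
Forward elimination and back-substitution give σ_0 = -45/2, σ_1 = 39, σ_2 = -99/2.
On [0, 1], S(x) = 1 - 5·x - 45/4·x² + 41/4·x³.
With x = 1/4: S(1/4) = -203/256.

-0.7930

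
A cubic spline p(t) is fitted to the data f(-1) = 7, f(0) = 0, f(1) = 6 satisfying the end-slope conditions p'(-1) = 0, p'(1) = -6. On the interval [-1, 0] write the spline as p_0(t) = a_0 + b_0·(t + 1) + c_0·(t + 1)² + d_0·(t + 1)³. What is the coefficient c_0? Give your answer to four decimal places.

Put m_i = p'' at the i-th knot. Here h = (1, 1) and Δ = (-7, 6), so the interior equations h_(i-1)·m_(i-1) + 2(h_(i-1)+h_i)·m_i + h_i·m_(i+1) = 6(Δ_i − Δ_(i-1)) read
  1·m_0 + 4·m_1 + 1·m_2 = 6(Δ_1 - Δ_0) = 78
Clamped end conditions give two more equations: 2h_0·m_0 + h_0·m_1 = 6(Δ_0 - p'(-1)) = -42 and h_1·m_1 + 2h_1·m_2 = 6(p'(1) - Δ_1) = -72.
Solving: m_0 = -87/2, m_1 = 45, m_2 = -117/2.
On [-1, 0], with p_0(t) = a_0 + b_0·(t + 1) + c_0·(t + 1)² + d_0·(t + 1)³: c_0 = m_0/2 = -87/4, d_0 = (m_1 - m_0)/(6h_0) = 59/4, b_0 = Δ_0 - h_0(2m_0 + m_1)/6 = 0.

-21.7500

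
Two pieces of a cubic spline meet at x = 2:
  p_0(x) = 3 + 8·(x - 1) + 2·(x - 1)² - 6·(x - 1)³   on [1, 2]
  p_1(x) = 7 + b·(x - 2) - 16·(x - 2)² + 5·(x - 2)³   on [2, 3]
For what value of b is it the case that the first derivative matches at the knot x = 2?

p_0'(x) = 8 + 4·(x - 1) - 18·(x - 1)², so p_0'(2) = -6. On the right, p_1'(2) = b, so b = -6.

-6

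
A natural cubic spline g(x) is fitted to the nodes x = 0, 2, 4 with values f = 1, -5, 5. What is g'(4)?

Let σ_i = g''(x_i). Step sizes h_i = 2, 2; slopes of the chords Δ_i = (y_(i+1) - y_i)/h_i = -3, 5.
  2·σ_0 + 8·σ_1 + 2·σ_2 = 6(Δ_1 - Δ_0) = 48
Natural end conditions: σ_0 = σ_2 = 0.
Solving: σ_0 = 0, σ_1 = 6, σ_2 = 0.
On [2, 4], g'(x) = b_1 + 2c_1·(x - 2) + 3d_1·(x - 2)² with b_1 = Δ_1 - h_1(2σ_1 + σ_2)/6 = 1, c_1 = σ_1/2 = 3, d_1 = (σ_2 - σ_1)/(6h_1) = -1/2. So g'(4) = 7.

7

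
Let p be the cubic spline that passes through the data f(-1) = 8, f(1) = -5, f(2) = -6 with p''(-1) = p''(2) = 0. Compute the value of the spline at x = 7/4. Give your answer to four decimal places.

-5.9648

Let M_i = p''(x_i). Step sizes h_i = 2, 1; slopes of the chords Δ_i = (y_(i+1) - y_i)/h_i = -13/2, -1.
  2·M_0 + 6·M_1 + 1·M_2 = 6(Δ_1 - Δ_0) = 33
Natural end conditions: M_0 = M_2 = 0.
Solving the tridiagonal system: M_0 = 0, M_1 = 11/2, M_2 = 0.
On [1, 2], p(x) = -5 - 17/6·(x - 1) + 11/4·(x - 1)² - 11/12·(x - 1)³.
With (x - 1) = 3/4: p(7/4) = -1527/256.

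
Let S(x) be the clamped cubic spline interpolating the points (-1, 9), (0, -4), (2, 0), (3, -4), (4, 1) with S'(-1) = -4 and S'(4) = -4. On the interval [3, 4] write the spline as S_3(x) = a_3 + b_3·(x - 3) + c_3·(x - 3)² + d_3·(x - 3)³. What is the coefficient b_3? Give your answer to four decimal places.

Let M_i = S''(x_i). Step sizes h_i = 1, 2, 1, 1; slopes of the chords Δ_i = (y_(i+1) - y_i)/h_i = -13, 2, -4, 5.
  1·M_0 + 6·M_1 + 2·M_2 = 6(Δ_1 - Δ_0) = 90
  2·M_1 + 6·M_2 + 1·M_3 = 6(Δ_2 - Δ_1) = -36
  1·M_2 + 4·M_3 + 1·M_4 = 6(Δ_3 - Δ_2) = 54
Clamped end conditions give two more equations: 2h_0·M_0 + h_0·M_1 = 6(Δ_0 - S'(-1)) = -54 and h_3·M_3 + 2h_3·M_4 = 6(S'(4) - Δ_3) = -54.
Solving: M_0 = -1323/32, M_1 = 459/16, M_2 = -1305/64, M_3 = 927/32, M_4 = -2655/64.
On [3, 4], with S_3(x) = a_3 + b_3·(x - 3) + c_3·(x - 3)² + d_3·(x - 3)³: c_3 = M_3/2 = 927/64, d_3 = (M_4 - M_3)/(6h_3) = -1503/128, b_3 = Δ_3 - h_3(2M_3 + M_4)/6 = 289/128.

2.2578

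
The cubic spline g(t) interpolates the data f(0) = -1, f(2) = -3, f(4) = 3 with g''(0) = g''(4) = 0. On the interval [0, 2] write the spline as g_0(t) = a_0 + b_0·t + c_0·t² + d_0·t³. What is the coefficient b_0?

Put M_i = g'' at the i-th knot. Here h = (2, 2) and Δ = (-1, 3), so the interior equations h_(i-1)·M_(i-1) + 2(h_(i-1)+h_i)·M_i + h_i·M_(i+1) = 6(Δ_i − Δ_(i-1)) read
  2·M_0 + 8·M_1 + 2·M_2 = 6(Δ_1 - Δ_0) = 24
Natural end conditions: M_0 = M_2 = 0.
Hence M_0 = 0, M_1 = 3, M_2 = 0.
On [0, 2], with g_0(t) = a_0 + b_0·t + c_0·t² + d_0·t³: c_0 = M_0/2 = 0, d_0 = (M_1 - M_0)/(6h_0) = 1/4, b_0 = Δ_0 - h_0(2M_0 + M_1)/6 = -2.

-2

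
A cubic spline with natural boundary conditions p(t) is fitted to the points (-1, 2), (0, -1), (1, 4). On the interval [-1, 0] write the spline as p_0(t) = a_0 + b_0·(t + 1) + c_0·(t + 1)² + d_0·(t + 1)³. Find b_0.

Put σ_i = p'' at the i-th knot. Here h = (1, 1) and Δ = (-3, 5), so the interior equations h_(i-1)·σ_(i-1) + 2(h_(i-1)+h_i)·σ_i + h_i·σ_(i+1) = 6(Δ_i − Δ_(i-1)) read
  1·σ_0 + 4·σ_1 + 1·σ_2 = 6(Δ_1 - Δ_0) = 48
Natural end conditions: σ_0 = σ_2 = 0.
Hence σ_0 = 0, σ_1 = 12, σ_2 = 0.
On [-1, 0], with p_0(t) = a_0 + b_0·(t + 1) + c_0·(t + 1)² + d_0·(t + 1)³: c_0 = σ_0/2 = 0, d_0 = (σ_1 - σ_0)/(6h_0) = 2, b_0 = Δ_0 - h_0(2σ_0 + σ_1)/6 = -5.

-5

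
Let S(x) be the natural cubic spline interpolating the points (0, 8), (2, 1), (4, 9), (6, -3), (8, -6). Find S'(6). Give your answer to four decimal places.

With m_i denoting the second derivative at x_i, h_i = 2, 2, 2, 2, and Δ_i = (y_(i+1) − y_i)/h_i = -7/2, 4, -6, -3/2:
  2·m_0 + 8·m_1 + 2·m_2 = 6(Δ_1 - Δ_0) = 45
  2·m_1 + 8·m_2 + 2·m_3 = 6(Δ_2 - Δ_1) = -60
  2·m_2 + 8·m_3 + 2·m_4 = 6(Δ_3 - Δ_2) = 27
Natural end conditions: m_0 = m_4 = 0.
Hence m_0 = 0, m_1 = 471/56, m_2 = -78/7, m_3 = 345/56, m_4 = 0.
On [6, 8], S'(x) = b_3 + 2c_3·(x - 6) + 3d_3·(x - 6)² with b_3 = Δ_3 - h_3(2m_3 + m_4)/6 = -157/28, c_3 = m_3/2 = 345/112, d_3 = (m_4 - m_3)/(6h_3) = -115/224. So S'(6) = -157/28.

-5.6071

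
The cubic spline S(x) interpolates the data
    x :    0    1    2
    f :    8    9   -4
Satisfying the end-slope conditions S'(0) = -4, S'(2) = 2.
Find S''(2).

Put σ_i = S'' at the i-th knot. Here h = (1, 1) and Δ = (1, -13), so the interior equations h_(i-1)·σ_(i-1) + 2(h_(i-1)+h_i)·σ_i + h_i·σ_(i+1) = 6(Δ_i − Δ_(i-1)) read
  1·σ_0 + 4·σ_1 + 1·σ_2 = 6(Δ_1 - Δ_0) = -84
Clamped end conditions give two more equations: 2h_0·σ_0 + h_0·σ_1 = 6(Δ_0 - S'(0)) = 30 and h_1·σ_1 + 2h_1·σ_2 = 6(S'(2) - Δ_1) = 90.
Hence σ_0 = 39, σ_1 = -48, σ_2 = 69.

69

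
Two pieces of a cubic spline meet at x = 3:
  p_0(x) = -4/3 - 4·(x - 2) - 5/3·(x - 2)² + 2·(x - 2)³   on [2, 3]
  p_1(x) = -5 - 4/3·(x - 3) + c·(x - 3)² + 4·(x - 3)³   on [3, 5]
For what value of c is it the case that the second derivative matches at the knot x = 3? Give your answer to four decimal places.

4.3333

p_0''(x) = -10/3 + 12·(x - 2), so p_0''(3) = 26/3. On the right, p_1''(3) = 2c, so c = 13/3.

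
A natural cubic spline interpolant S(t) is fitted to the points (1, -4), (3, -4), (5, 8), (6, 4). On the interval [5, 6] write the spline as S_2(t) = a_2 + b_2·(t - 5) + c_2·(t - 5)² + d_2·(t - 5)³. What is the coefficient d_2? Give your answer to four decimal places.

Write σ_i for S''(x_i). With h_i = 2, 2, 1 and divided differences Δ_i = 0, 6, -4, the continuity of S' gives the tridiagonal system
  2·σ_0 + 8·σ_1 + 2·σ_2 = 6(Δ_1 - Δ_0) = 36
  2·σ_1 + 6·σ_2 + 1·σ_3 = 6(Δ_2 - Δ_1) = -60
Natural end conditions: σ_0 = σ_3 = 0.
Solving: σ_0 = 0, σ_1 = 84/11, σ_2 = -138/11, σ_3 = 0.
On [5, 6], with S_2(t) = a_2 + b_2·(t - 5) + c_2·(t - 5)² + d_2·(t - 5)³: c_2 = σ_2/2 = -69/11, d_2 = (σ_3 - σ_2)/(6h_2) = 23/11, b_2 = Δ_2 - h_2(2σ_2 + σ_3)/6 = 2/11.

2.0909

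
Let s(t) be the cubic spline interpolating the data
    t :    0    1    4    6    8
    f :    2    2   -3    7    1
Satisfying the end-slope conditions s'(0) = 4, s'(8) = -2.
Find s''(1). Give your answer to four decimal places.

-2.3472

Put M_i = s'' at the i-th knot. Here h = (1, 3, 2, 2) and Δ = (0, -5/3, 5, -3), so the interior equations h_(i-1)·M_(i-1) + 2(h_(i-1)+h_i)·M_i + h_i·M_(i+1) = 6(Δ_i − Δ_(i-1)) read
  1·M_0 + 8·M_1 + 3·M_2 = 6(Δ_1 - Δ_0) = -10
  3·M_1 + 10·M_2 + 2·M_3 = 6(Δ_2 - Δ_1) = 40
  2·M_2 + 8·M_3 + 2·M_4 = 6(Δ_3 - Δ_2) = -48
Clamped end conditions give two more equations: 2h_0·M_0 + h_0·M_1 = 6(Δ_0 - s'(0)) = -24 and h_3·M_3 + 2h_3·M_4 = 6(s'(8) - Δ_3) = 6.
Solving the tridiagonal system: M_0 = -1559/144, M_1 = -169/72, M_2 = 941/144, M_3 = -659/72, M_4 = 875/144.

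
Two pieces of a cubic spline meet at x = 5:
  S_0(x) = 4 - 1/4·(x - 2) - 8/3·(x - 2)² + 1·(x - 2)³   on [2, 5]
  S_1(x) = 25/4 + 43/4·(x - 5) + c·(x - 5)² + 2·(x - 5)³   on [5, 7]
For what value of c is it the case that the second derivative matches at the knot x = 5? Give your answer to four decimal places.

6.3333

S_0''(x) = -16/3 + 6·(x - 2), so S_0''(5) = 38/3. On the right, S_1''(5) = 2c, so c = 19/3.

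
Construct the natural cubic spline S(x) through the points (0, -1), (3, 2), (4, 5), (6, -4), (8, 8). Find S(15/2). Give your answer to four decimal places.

Write M_i for S''(x_i). With h_i = 3, 1, 2, 2 and divided differences Δ_i = 1, 3, -9/2, 6, the continuity of S' gives the tridiagonal system
  3·M_0 + 8·M_1 + 1·M_2 = 6(Δ_1 - Δ_0) = 12
  1·M_1 + 6·M_2 + 2·M_3 = 6(Δ_2 - Δ_1) = -45
  2·M_2 + 8·M_3 + 2·M_4 = 6(Δ_3 - Δ_2) = 63
Natural end conditions: M_0 = M_4 = 0.
Hence M_0 = 0, M_1 = 507/172, M_2 = -498/43, M_3 = 3705/344, M_4 = 0.
On [6, 8], S(x) = -4 - 203/172·(x - 6) + 3705/688·(x - 6)² - 1235/1376·(x - 6)³.
With (x - 6) = 3/2: S(15/2) = 36515/11008.

3.3171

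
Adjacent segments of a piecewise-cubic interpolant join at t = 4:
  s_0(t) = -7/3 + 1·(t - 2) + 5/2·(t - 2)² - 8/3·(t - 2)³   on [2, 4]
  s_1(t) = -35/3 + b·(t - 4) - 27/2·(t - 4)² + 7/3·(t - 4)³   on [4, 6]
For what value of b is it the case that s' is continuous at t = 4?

-21

s_0'(t) = 1 + 5·(t - 2) - 8·(t - 2)², so s_0'(4) = -21. On the right, s_1'(4) = b, so b = -21.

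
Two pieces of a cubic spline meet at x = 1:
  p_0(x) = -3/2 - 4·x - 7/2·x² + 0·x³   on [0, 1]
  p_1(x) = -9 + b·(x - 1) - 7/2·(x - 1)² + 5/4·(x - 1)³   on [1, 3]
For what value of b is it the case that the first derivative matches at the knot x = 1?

-11

p_0'(x) = -4 - 7·x + 0·x², so p_0'(1) = -11. On the right, p_1'(1) = b, so b = -11.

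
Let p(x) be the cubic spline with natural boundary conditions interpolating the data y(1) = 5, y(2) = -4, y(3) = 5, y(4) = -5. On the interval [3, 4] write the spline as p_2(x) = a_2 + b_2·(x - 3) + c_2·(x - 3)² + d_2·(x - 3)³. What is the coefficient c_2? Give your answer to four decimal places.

-18.8000

Put M_i = p'' at the i-th knot. Here h = (1, 1, 1) and Δ = (-9, 9, -10), so the interior equations h_(i-1)·M_(i-1) + 2(h_(i-1)+h_i)·M_i + h_i·M_(i+1) = 6(Δ_i − Δ_(i-1)) read
  1·M_0 + 4·M_1 + 1·M_2 = 6(Δ_1 - Δ_0) = 108
  1·M_1 + 4·M_2 + 1·M_3 = 6(Δ_2 - Δ_1) = -114
Natural end conditions: M_0 = M_3 = 0.
Hence M_0 = 0, M_1 = 182/5, M_2 = -188/5, M_3 = 0.
On [3, 4], with p_2(x) = a_2 + b_2·(x - 3) + c_2·(x - 3)² + d_2·(x - 3)³: c_2 = M_2/2 = -94/5, d_2 = (M_3 - M_2)/(6h_2) = 94/15, b_2 = Δ_2 - h_2(2M_2 + M_3)/6 = 38/15.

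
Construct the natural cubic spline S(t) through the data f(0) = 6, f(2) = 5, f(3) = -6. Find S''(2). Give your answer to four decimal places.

With m_i denoting the second derivative at x_i, h_i = 2, 1, and Δ_i = (y_(i+1) − y_i)/h_i = -1/2, -11:
  2·m_0 + 6·m_1 + 1·m_2 = 6(Δ_1 - Δ_0) = -63
Natural end conditions: m_0 = m_2 = 0.
Forward elimination and back-substitution give m_0 = 0, m_1 = -21/2, m_2 = 0.

-10.5000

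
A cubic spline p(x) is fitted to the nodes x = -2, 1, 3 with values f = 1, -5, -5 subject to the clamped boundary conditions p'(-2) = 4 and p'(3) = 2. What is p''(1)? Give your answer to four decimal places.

Let σ_i = p''(x_i). Step sizes h_i = 3, 2; slopes of the chords Δ_i = (y_(i+1) - y_i)/h_i = -2, 0.
  3·σ_0 + 10·σ_1 + 2·σ_2 = 6(Δ_1 - Δ_0) = 12
Clamped end conditions give two more equations: 2h_0·σ_0 + h_0·σ_1 = 6(Δ_0 - p'(-2)) = -36 and h_1·σ_1 + 2h_1·σ_2 = 6(p'(3) - Δ_1) = 12.
Solving the tridiagonal system: σ_0 = -38/5, σ_1 = 16/5, σ_2 = 7/5.

3.2000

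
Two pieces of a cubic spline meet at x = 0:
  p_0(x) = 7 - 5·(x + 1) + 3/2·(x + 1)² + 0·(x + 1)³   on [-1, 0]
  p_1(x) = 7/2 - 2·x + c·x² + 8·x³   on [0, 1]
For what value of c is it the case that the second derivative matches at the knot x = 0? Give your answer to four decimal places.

p_0''(x) = 3 + 0·(x + 1), so p_0''(0) = 3. On the right, p_1''(0) = 2c, so c = 3/2.

1.5000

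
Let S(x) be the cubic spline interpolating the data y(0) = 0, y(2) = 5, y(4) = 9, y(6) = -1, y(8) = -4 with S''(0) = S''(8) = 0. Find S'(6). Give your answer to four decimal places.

Put M_i = S'' at the i-th knot. Here h = (2, 2, 2, 2) and Δ = (5/2, 2, -5, -3/2), so the interior equations h_(i-1)·M_(i-1) + 2(h_(i-1)+h_i)·M_i + h_i·M_(i+1) = 6(Δ_i − Δ_(i-1)) read
  2·M_0 + 8·M_1 + 2·M_2 = 6(Δ_1 - Δ_0) = -3
  2·M_1 + 8·M_2 + 2·M_3 = 6(Δ_2 - Δ_1) = -42
  2·M_2 + 8·M_3 + 2·M_4 = 6(Δ_3 - Δ_2) = 21
Natural end conditions: M_0 = M_4 = 0.
Forward elimination and back-substitution give M_0 = 0, M_1 = 9/7, M_2 = -93/14, M_3 = 30/7, M_4 = 0.
On [6, 8], S'(x) = b_3 + 2c_3·(x - 6) + 3d_3·(x - 6)² with b_3 = Δ_3 - h_3(2M_3 + M_4)/6 = -61/14, c_3 = M_3/2 = 15/7, d_3 = (M_4 - M_3)/(6h_3) = -5/14. So S'(6) = -61/14.

-4.3571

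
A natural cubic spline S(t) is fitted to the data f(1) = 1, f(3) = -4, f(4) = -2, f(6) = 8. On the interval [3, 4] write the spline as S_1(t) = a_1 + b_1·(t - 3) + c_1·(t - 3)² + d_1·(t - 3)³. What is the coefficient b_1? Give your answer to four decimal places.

Put σ_i = S'' at the i-th knot. Here h = (2, 1, 2) and Δ = (-5/2, 2, 5), so the interior equations h_(i-1)·σ_(i-1) + 2(h_(i-1)+h_i)·σ_i + h_i·σ_(i+1) = 6(Δ_i − Δ_(i-1)) read
  2·σ_0 + 6·σ_1 + 1·σ_2 = 6(Δ_1 - Δ_0) = 27
  1·σ_1 + 6·σ_2 + 2·σ_3 = 6(Δ_2 - Δ_1) = 18
Natural end conditions: σ_0 = σ_3 = 0.
Solving: σ_0 = 0, σ_1 = 144/35, σ_2 = 81/35, σ_3 = 0.
On [3, 4], with S_1(t) = a_1 + b_1·(t - 3) + c_1·(t - 3)² + d_1·(t - 3)³: c_1 = σ_1/2 = 72/35, d_1 = (σ_2 - σ_1)/(6h_1) = -3/10, b_1 = Δ_1 - h_1(2σ_1 + σ_2)/6 = 17/70.

0.2429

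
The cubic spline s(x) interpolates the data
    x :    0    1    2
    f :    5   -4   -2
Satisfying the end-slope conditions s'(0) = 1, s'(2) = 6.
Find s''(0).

Write m_i for s''(x_i). With h_i = 1, 1 and divided differences Δ_i = -9, 2, the continuity of s' gives the tridiagonal system
  1·m_0 + 4·m_1 + 1·m_2 = 6(Δ_1 - Δ_0) = 66
Clamped end conditions give two more equations: 2h_0·m_0 + h_0·m_1 = 6(Δ_0 - s'(0)) = -60 and h_1·m_1 + 2h_1·m_2 = 6(s'(2) - Δ_1) = 24.
Hence m_0 = -44, m_1 = 28, m_2 = -2.

-44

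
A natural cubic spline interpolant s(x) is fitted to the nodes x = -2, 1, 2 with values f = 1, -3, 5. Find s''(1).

7

Write M_i for s''(x_i). With h_i = 3, 1 and divided differences Δ_i = -4/3, 8, the continuity of s' gives the tridiagonal system
  3·M_0 + 8·M_1 + 1·M_2 = 6(Δ_1 - Δ_0) = 56
Natural end conditions: M_0 = M_2 = 0.
Hence M_0 = 0, M_1 = 7, M_2 = 0.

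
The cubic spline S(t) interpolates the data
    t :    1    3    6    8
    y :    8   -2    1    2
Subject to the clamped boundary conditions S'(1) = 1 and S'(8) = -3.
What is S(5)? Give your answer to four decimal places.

Let M_i = S''(x_i). Step sizes h_i = 2, 3, 2; slopes of the chords Δ_i = (y_(i+1) - y_i)/h_i = -5, 1, 1/2.
  2·M_0 + 10·M_1 + 3·M_2 = 6(Δ_1 - Δ_0) = 36
  3·M_1 + 10·M_2 + 2·M_3 = 6(Δ_2 - Δ_1) = -3
Clamped end conditions give two more equations: 2h_0·M_0 + h_0·M_1 = 6(Δ_0 - S'(1)) = -36 and h_2·M_2 + 2h_2·M_3 = 6(S'(8) - Δ_2) = -21.
Solving: M_0 = -391/32, M_1 = 103/16, M_2 = -21/16, M_3 = -147/32.
On [3, 6], S(t) = -2 - 153/32·(t - 3) + 103/32·(t - 3)² - 31/72·(t - 3)³.
With (t - 3) = 2: S(5) = -307/144.

-2.1319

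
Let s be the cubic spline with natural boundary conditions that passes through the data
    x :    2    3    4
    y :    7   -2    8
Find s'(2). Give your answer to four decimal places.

Put σ_i = s'' at the i-th knot. Here h = (1, 1) and Δ = (-9, 10), so the interior equations h_(i-1)·σ_(i-1) + 2(h_(i-1)+h_i)·σ_i + h_i·σ_(i+1) = 6(Δ_i − Δ_(i-1)) read
  1·σ_0 + 4·σ_1 + 1·σ_2 = 6(Δ_1 - Δ_0) = 114
Natural end conditions: σ_0 = σ_2 = 0.
Solving the tridiagonal system: σ_0 = 0, σ_1 = 57/2, σ_2 = 0.
On [2, 3], s'(x) = b_0 + 2c_0·(x - 2) + 3d_0·(x - 2)² with b_0 = Δ_0 - h_0(2σ_0 + σ_1)/6 = -55/4, c_0 = σ_0/2 = 0, d_0 = (σ_1 - σ_0)/(6h_0) = 19/4. So s'(2) = -55/4.

-13.7500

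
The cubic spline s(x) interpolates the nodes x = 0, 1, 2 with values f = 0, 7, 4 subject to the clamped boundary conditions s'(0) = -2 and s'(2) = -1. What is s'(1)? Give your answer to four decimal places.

3.7500

With σ_i denoting the second derivative at x_i, h_i = 1, 1, and Δ_i = (y_(i+1) − y_i)/h_i = 7, -3:
  1·σ_0 + 4·σ_1 + 1·σ_2 = 6(Δ_1 - Δ_0) = -60
Clamped end conditions give two more equations: 2h_0·σ_0 + h_0·σ_1 = 6(Δ_0 - s'(0)) = 54 and h_1·σ_1 + 2h_1·σ_2 = 6(s'(2) - Δ_1) = 12.
Hence σ_0 = 85/2, σ_1 = -31, σ_2 = 43/2.
On [1, 2], s'(x) = b_1 + 2c_1·(x - 1) + 3d_1·(x - 1)² with b_1 = Δ_1 - h_1(2σ_1 + σ_2)/6 = 15/4, c_1 = σ_1/2 = -31/2, d_1 = (σ_2 - σ_1)/(6h_1) = 35/4. So s'(1) = 15/4.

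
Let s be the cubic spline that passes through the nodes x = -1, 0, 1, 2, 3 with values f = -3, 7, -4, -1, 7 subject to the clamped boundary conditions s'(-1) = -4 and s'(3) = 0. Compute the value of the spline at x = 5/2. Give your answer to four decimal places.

4.3214

With M_i denoting the second derivative at x_i, h_i = 1, 1, 1, 1, and Δ_i = (y_(i+1) − y_i)/h_i = 10, -11, 3, 8:
  1·M_0 + 4·M_1 + 1·M_2 = 6(Δ_1 - Δ_0) = -126
  1·M_1 + 4·M_2 + 1·M_3 = 6(Δ_2 - Δ_1) = 84
  1·M_2 + 4·M_3 + 1·M_4 = 6(Δ_3 - Δ_2) = 30
Clamped end conditions give two more equations: 2h_0·M_0 + h_0·M_1 = 6(Δ_0 - s'(-1)) = 84 and h_3·M_3 + 2h_3·M_4 = 6(s'(3) - Δ_3) = -48.
Forward elimination and back-substitution give M_0 = 496/7, M_1 = -404/7, M_2 = 34, M_3 = 40/7, M_4 = -188/7.
On [2, 3], s(x) = -1 + 74/7·(x - 2) + 20/7·(x - 2)² - 38/7·(x - 2)³.
With (x - 2) = 1/2: s(5/2) = 121/28.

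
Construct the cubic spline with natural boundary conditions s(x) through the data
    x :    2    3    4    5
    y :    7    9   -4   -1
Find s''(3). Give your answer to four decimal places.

Write M_i for s''(x_i). With h_i = 1, 1, 1 and divided differences Δ_i = 2, -13, 3, the continuity of s' gives the tridiagonal system
  1·M_0 + 4·M_1 + 1·M_2 = 6(Δ_1 - Δ_0) = -90
  1·M_1 + 4·M_2 + 1·M_3 = 6(Δ_2 - Δ_1) = 96
Natural end conditions: M_0 = M_3 = 0.
Solving: M_0 = 0, M_1 = -152/5, M_2 = 158/5, M_3 = 0.

-30.4000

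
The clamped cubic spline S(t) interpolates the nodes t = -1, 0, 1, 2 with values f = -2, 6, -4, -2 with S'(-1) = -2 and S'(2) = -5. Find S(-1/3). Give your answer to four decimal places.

With M_i denoting the second derivative at x_i, h_i = 1, 1, 1, and Δ_i = (y_(i+1) − y_i)/h_i = 8, -10, 2:
  1·M_0 + 4·M_1 + 1·M_2 = 6(Δ_1 - Δ_0) = -108
  1·M_1 + 4·M_2 + 1·M_3 = 6(Δ_2 - Δ_1) = 72
Clamped end conditions give two more equations: 2h_0·M_0 + h_0·M_1 = 6(Δ_0 - S'(-1)) = 60 and h_2·M_2 + 2h_2·M_3 = 6(S'(2) - Δ_2) = -42.
Hence M_0 = 278/5, M_1 = -256/5, M_2 = 206/5, M_3 = -208/5.
On [-1, 0], S(t) = -2 - 2·(t + 1) + 139/5·(t + 1)² - 89/5·(t + 1)³.
With (t + 1) = 2/3: S(-1/3) = 506/135.

3.7481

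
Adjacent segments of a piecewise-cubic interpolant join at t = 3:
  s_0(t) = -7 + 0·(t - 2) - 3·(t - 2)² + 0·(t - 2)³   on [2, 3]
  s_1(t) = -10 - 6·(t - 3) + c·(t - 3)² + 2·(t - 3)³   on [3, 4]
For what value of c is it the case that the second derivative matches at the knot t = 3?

s_0''(t) = -6 + 0·(t - 2), so s_0''(3) = -6. On the right, s_1''(3) = 2c, so c = -3.

-3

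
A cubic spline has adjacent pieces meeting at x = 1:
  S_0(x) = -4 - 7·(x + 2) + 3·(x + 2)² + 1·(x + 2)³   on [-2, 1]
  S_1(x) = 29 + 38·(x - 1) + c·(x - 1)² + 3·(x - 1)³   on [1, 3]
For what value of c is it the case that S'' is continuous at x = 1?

12

S_0''(x) = 6 + 6·(x + 2), so S_0''(1) = 24. On the right, S_1''(1) = 2c, so c = 12.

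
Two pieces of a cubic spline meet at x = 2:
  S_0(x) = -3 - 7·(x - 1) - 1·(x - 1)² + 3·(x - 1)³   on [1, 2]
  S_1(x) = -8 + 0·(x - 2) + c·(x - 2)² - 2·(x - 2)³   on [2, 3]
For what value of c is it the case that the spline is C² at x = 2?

S_0''(x) = -2 + 18·(x - 1), so S_0''(2) = 16. On the right, S_1''(2) = 2c, so c = 8.

8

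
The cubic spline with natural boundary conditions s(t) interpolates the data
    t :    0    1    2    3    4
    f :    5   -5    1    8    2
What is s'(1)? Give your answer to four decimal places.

-2.0357

Let M_i = s''(x_i). Step sizes h_i = 1, 1, 1, 1; slopes of the chords Δ_i = (y_(i+1) - y_i)/h_i = -10, 6, 7, -6.
  1·M_0 + 4·M_1 + 1·M_2 = 6(Δ_1 - Δ_0) = 96
  1·M_1 + 4·M_2 + 1·M_3 = 6(Δ_2 - Δ_1) = 6
  1·M_2 + 4·M_3 + 1·M_4 = 6(Δ_3 - Δ_2) = -78
Natural end conditions: M_0 = M_4 = 0.
Solving the tridiagonal system: M_0 = 0, M_1 = 669/28, M_2 = 3/7, M_3 = -549/28, M_4 = 0.
On [1, 2], s'(t) = b_1 + 2c_1·(t - 1) + 3d_1·(t - 1)² with b_1 = Δ_1 - h_1(2M_1 + M_2)/6 = -57/28, c_1 = M_1/2 = 669/56, d_1 = (M_2 - M_1)/(6h_1) = -219/56. So s'(1) = -57/28.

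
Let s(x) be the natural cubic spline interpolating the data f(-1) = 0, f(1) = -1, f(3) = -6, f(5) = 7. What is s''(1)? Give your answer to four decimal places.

Let M_i = s''(x_i). Step sizes h_i = 2, 2, 2; slopes of the chords Δ_i = (y_(i+1) - y_i)/h_i = -1/2, -5/2, 13/2.
  2·M_0 + 8·M_1 + 2·M_2 = 6(Δ_1 - Δ_0) = -12
  2·M_1 + 8·M_2 + 2·M_3 = 6(Δ_2 - Δ_1) = 54
Natural end conditions: M_0 = M_3 = 0.
Hence M_0 = 0, M_1 = -17/5, M_2 = 38/5, M_3 = 0.

-3.4000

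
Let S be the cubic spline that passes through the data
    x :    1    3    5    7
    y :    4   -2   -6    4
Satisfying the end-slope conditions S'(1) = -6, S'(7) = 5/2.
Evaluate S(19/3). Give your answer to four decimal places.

Put M_i = S'' at the i-th knot. Here h = (2, 2, 2) and Δ = (-3, -2, 5), so the interior equations h_(i-1)·M_(i-1) + 2(h_(i-1)+h_i)·M_i + h_i·M_(i+1) = 6(Δ_i − Δ_(i-1)) read
  2·M_0 + 8·M_1 + 2·M_2 = 6(Δ_1 - Δ_0) = 6
  2·M_1 + 8·M_2 + 2·M_3 = 6(Δ_2 - Δ_1) = 42
Clamped end conditions give two more equations: 2h_0·M_0 + h_0·M_1 = 6(Δ_0 - S'(1)) = 18 and h_2·M_2 + 2h_2·M_3 = 6(S'(7) - Δ_2) = -15.
Hence M_0 = 35/6, M_1 = -8/3, M_2 = 47/6, M_3 = -23/3.
On [5, 7], S(x) = -6 + 7/3·(x - 5) + 47/12·(x - 5)² - 31/24·(x - 5)³.
With (x - 5) = 4/3: S(19/3) = 82/81.

1.0123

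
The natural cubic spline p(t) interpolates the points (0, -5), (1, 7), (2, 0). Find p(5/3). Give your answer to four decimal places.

3.7407

Put M_i = p'' at the i-th knot. Here h = (1, 1) and Δ = (12, -7), so the interior equations h_(i-1)·M_(i-1) + 2(h_(i-1)+h_i)·M_i + h_i·M_(i+1) = 6(Δ_i − Δ_(i-1)) read
  1·M_0 + 4·M_1 + 1·M_2 = 6(Δ_1 - Δ_0) = -114
Natural end conditions: M_0 = M_2 = 0.
Hence M_0 = 0, M_1 = -57/2, M_2 = 0.
On [1, 2], p(t) = 7 + 5/2·(t - 1) - 57/4·(t - 1)² + 19/4·(t - 1)³.
With (t - 1) = 2/3: p(5/3) = 101/27.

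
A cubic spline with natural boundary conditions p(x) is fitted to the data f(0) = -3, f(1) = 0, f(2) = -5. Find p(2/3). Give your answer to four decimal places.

-0.2593

Let M_i = p''(x_i). Step sizes h_i = 1, 1; slopes of the chords Δ_i = (y_(i+1) - y_i)/h_i = 3, -5.
  1·M_0 + 4·M_1 + 1·M_2 = 6(Δ_1 - Δ_0) = -48
Natural end conditions: M_0 = M_2 = 0.
Solving: M_0 = 0, M_1 = -12, M_2 = 0.
On [0, 1], p(x) = -3 + 5·x + 0·x² - 2·x³.
With x = 2/3: p(2/3) = -7/27.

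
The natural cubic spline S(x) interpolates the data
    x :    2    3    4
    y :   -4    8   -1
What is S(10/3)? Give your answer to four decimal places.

Let M_i = S''(x_i). Step sizes h_i = 1, 1; slopes of the chords Δ_i = (y_(i+1) - y_i)/h_i = 12, -9.
  1·M_0 + 4·M_1 + 1·M_2 = 6(Δ_1 - Δ_0) = -126
Natural end conditions: M_0 = M_2 = 0.
Hence M_0 = 0, M_1 = -63/2, M_2 = 0.
On [3, 4], S(x) = 8 + 3/2·(x - 3) - 63/4·(x - 3)² + 21/4·(x - 3)³.
With (x - 3) = 1/3: S(10/3) = 125/18.

6.9444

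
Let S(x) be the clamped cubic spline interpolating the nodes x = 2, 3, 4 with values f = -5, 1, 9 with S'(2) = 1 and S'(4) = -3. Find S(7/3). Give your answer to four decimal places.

With M_i denoting the second derivative at x_i, h_i = 1, 1, and Δ_i = (y_(i+1) − y_i)/h_i = 6, 8:
  1·M_0 + 4·M_1 + 1·M_2 = 6(Δ_1 - Δ_0) = 12
Clamped end conditions give two more equations: 2h_0·M_0 + h_0·M_1 = 6(Δ_0 - S'(2)) = 30 and h_1·M_1 + 2h_1·M_2 = 6(S'(4) - Δ_1) = -66.
Solving: M_0 = 10, M_1 = 10, M_2 = -38.
On [2, 3], S(x) = -5 + 1·(x - 2) + 5·(x - 2)² + 0·(x - 2)³.
With (x - 2) = 1/3: S(7/3) = -37/9.

-4.1111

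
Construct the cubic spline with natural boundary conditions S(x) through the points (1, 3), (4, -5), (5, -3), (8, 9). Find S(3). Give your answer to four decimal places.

-4.2028

With M_i denoting the second derivative at x_i, h_i = 3, 1, 3, and Δ_i = (y_(i+1) − y_i)/h_i = -8/3, 2, 4:
  3·M_0 + 8·M_1 + 1·M_2 = 6(Δ_1 - Δ_0) = 28
  1·M_1 + 8·M_2 + 3·M_3 = 6(Δ_2 - Δ_1) = 12
Natural end conditions: M_0 = M_3 = 0.
Solving the tridiagonal system: M_0 = 0, M_1 = 212/63, M_2 = 68/63, M_3 = 0.
On [1, 4], S(x) = 3 - 274/63·(x - 1) + 0·(x - 1)² + 106/567·(x - 1)³.
With (x - 1) = 2: S(3) = -2383/567.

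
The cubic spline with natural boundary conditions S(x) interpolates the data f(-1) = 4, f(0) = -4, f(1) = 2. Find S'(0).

Put m_i = S'' at the i-th knot. Here h = (1, 1) and Δ = (-8, 6), so the interior equations h_(i-1)·m_(i-1) + 2(h_(i-1)+h_i)·m_i + h_i·m_(i+1) = 6(Δ_i − Δ_(i-1)) read
  1·m_0 + 4·m_1 + 1·m_2 = 6(Δ_1 - Δ_0) = 84
Natural end conditions: m_0 = m_2 = 0.
Forward elimination and back-substitution give m_0 = 0, m_1 = 21, m_2 = 0.
On [0, 1], S'(x) = b_1 + 2c_1·x + 3d_1·x² with b_1 = Δ_1 - h_1(2m_1 + m_2)/6 = -1, c_1 = m_1/2 = 21/2, d_1 = (m_2 - m_1)/(6h_1) = -7/2. So S'(0) = -1.

-1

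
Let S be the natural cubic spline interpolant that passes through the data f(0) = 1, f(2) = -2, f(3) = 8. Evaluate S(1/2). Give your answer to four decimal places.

Write m_i for S''(x_i). With h_i = 2, 1 and divided differences Δ_i = -3/2, 10, the continuity of S' gives the tridiagonal system
  2·m_0 + 6·m_1 + 1·m_2 = 6(Δ_1 - Δ_0) = 69
Natural end conditions: m_0 = m_2 = 0.
Forward elimination and back-substitution give m_0 = 0, m_1 = 23/2, m_2 = 0.
On [0, 2], S(x) = 1 - 16/3·x + 0·x² + 23/24·x³.
With x = 1/2: S(1/2) = -99/64.

-1.5469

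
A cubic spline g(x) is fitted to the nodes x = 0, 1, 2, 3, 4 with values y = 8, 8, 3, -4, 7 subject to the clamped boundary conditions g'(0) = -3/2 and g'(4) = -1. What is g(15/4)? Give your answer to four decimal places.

Let M_i = g''(x_i). Step sizes h_i = 1, 1, 1, 1; slopes of the chords Δ_i = (y_(i+1) - y_i)/h_i = 0, -5, -7, 11.
  1·M_0 + 4·M_1 + 1·M_2 = 6(Δ_1 - Δ_0) = -30
  1·M_1 + 4·M_2 + 1·M_3 = 6(Δ_2 - Δ_1) = -12
  1·M_2 + 4·M_3 + 1·M_4 = 6(Δ_3 - Δ_2) = 108
Clamped end conditions give two more equations: 2h_0·M_0 + h_0·M_1 = 6(Δ_0 - g'(0)) = 9 and h_3·M_3 + 2h_3·M_4 = 6(g'(4) - Δ_3) = -72.
Solving the tridiagonal system: M_0 = 61/8, M_1 = -25/4, M_2 = -101/8, M_3 = 179/4, M_4 = -467/8.
On [3, 4], g(x) = -4 + 93/16·(x - 3) + 179/8·(x - 3)² - 275/16·(x - 3)³.
With (x - 3) = 3/4: g(15/4) = 5831/1024.

5.6943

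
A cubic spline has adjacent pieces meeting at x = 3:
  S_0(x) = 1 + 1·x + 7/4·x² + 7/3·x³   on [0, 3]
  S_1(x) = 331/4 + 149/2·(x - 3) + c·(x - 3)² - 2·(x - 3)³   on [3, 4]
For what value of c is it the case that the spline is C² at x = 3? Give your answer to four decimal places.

S_0''(x) = 7/2 + 14·x, so S_0''(3) = 91/2. On the right, S_1''(3) = 2c, so c = 91/4.

22.7500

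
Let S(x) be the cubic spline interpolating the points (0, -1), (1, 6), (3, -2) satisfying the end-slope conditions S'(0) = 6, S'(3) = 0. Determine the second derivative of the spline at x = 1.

-18

Put σ_i = S'' at the i-th knot. Here h = (1, 2) and Δ = (7, -4), so the interior equations h_(i-1)·σ_(i-1) + 2(h_(i-1)+h_i)·σ_i + h_i·σ_(i+1) = 6(Δ_i − Δ_(i-1)) read
  1·σ_0 + 6·σ_1 + 2·σ_2 = 6(Δ_1 - Δ_0) = -66
Clamped end conditions give two more equations: 2h_0·σ_0 + h_0·σ_1 = 6(Δ_0 - S'(0)) = 6 and h_1·σ_1 + 2h_1·σ_2 = 6(S'(3) - Δ_1) = 24.
Forward elimination and back-substitution give σ_0 = 12, σ_1 = -18, σ_2 = 15.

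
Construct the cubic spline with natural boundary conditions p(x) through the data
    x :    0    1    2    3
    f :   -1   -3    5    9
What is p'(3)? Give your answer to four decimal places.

2.2667

Write m_i for p''(x_i). With h_i = 1, 1, 1 and divided differences Δ_i = -2, 8, 4, the continuity of p' gives the tridiagonal system
  1·m_0 + 4·m_1 + 1·m_2 = 6(Δ_1 - Δ_0) = 60
  1·m_1 + 4·m_2 + 1·m_3 = 6(Δ_2 - Δ_1) = -24
Natural end conditions: m_0 = m_3 = 0.
Solving the tridiagonal system: m_0 = 0, m_1 = 88/5, m_2 = -52/5, m_3 = 0.
On [2, 3], p'(x) = b_2 + 2c_2·(x - 2) + 3d_2·(x - 2)² with b_2 = Δ_2 - h_2(2m_2 + m_3)/6 = 112/15, c_2 = m_2/2 = -26/5, d_2 = (m_3 - m_2)/(6h_2) = 26/15. So p'(3) = 34/15.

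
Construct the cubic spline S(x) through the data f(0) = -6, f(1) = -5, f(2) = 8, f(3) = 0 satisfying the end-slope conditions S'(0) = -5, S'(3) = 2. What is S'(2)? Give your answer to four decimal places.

Let m_i = S''(x_i). Step sizes h_i = 1, 1, 1; slopes of the chords Δ_i = (y_(i+1) - y_i)/h_i = 1, 13, -8.
  1·m_0 + 4·m_1 + 1·m_2 = 6(Δ_1 - Δ_0) = 72
  1·m_1 + 4·m_2 + 1·m_3 = 6(Δ_2 - Δ_1) = -126
Clamped end conditions give two more equations: 2h_0·m_0 + h_0·m_1 = 6(Δ_0 - S'(0)) = 36 and h_2·m_2 + 2h_2·m_3 = 6(S'(3) - Δ_2) = 60.
Forward elimination and back-substitution give m_0 = 8/3, m_1 = 92/3, m_2 = -160/3, m_3 = 170/3.
On [2, 3], S'(x) = b_2 + 2c_2·(x - 2) + 3d_2·(x - 2)² with b_2 = Δ_2 - h_2(2m_2 + m_3)/6 = 1/3, c_2 = m_2/2 = -80/3, d_2 = (m_3 - m_2)/(6h_2) = 55/3. So S'(2) = 1/3.

0.3333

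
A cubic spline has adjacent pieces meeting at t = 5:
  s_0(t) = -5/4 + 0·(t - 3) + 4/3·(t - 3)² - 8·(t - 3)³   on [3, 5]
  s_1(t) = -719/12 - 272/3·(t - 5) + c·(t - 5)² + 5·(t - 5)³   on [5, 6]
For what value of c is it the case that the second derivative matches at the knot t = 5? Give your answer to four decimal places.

s_0''(t) = 8/3 - 48·(t - 3), so s_0''(5) = -280/3. On the right, s_1''(5) = 2c, so c = -140/3.

-46.6667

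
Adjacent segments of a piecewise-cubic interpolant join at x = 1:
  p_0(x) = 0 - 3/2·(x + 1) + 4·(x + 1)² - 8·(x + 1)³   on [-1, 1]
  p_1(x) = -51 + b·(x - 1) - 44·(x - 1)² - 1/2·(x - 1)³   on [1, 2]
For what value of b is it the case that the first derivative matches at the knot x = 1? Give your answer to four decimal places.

p_0'(x) = -3/2 + 8·(x + 1) - 24·(x + 1)², so p_0'(1) = -163/2. On the right, p_1'(1) = b, so b = -163/2.

-81.5000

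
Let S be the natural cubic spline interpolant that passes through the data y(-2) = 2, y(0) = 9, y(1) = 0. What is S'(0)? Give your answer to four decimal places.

-4.8333

Put m_i = S'' at the i-th knot. Here h = (2, 1) and Δ = (7/2, -9), so the interior equations h_(i-1)·m_(i-1) + 2(h_(i-1)+h_i)·m_i + h_i·m_(i+1) = 6(Δ_i − Δ_(i-1)) read
  2·m_0 + 6·m_1 + 1·m_2 = 6(Δ_1 - Δ_0) = -75
Natural end conditions: m_0 = m_2 = 0.
Hence m_0 = 0, m_1 = -25/2, m_2 = 0.
On [0, 1], S'(t) = b_1 + 2c_1·t + 3d_1·t² with b_1 = Δ_1 - h_1(2m_1 + m_2)/6 = -29/6, c_1 = m_1/2 = -25/4, d_1 = (m_2 - m_1)/(6h_1) = 25/12. So S'(0) = -29/6.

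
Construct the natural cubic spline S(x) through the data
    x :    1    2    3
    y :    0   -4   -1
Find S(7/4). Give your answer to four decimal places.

-3.5742

With σ_i denoting the second derivative at x_i, h_i = 1, 1, and Δ_i = (y_(i+1) − y_i)/h_i = -4, 3:
  1·σ_0 + 4·σ_1 + 1·σ_2 = 6(Δ_1 - Δ_0) = 42
Natural end conditions: σ_0 = σ_2 = 0.
Forward elimination and back-substitution give σ_0 = 0, σ_1 = 21/2, σ_2 = 0.
On [1, 2], S(x) = 0 - 23/4·(x - 1) + 0·(x - 1)² + 7/4·(x - 1)³.
With (x - 1) = 3/4: S(7/4) = -915/256.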